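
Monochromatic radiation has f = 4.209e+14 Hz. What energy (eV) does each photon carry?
1.7407 eV

Using E = hf:

E = hf = (6.626×10⁻³⁴ J·s)(4.209e+14 Hz)
E = 1.7407 eV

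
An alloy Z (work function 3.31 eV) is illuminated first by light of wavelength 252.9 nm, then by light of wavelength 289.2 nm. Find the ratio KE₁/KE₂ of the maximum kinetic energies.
1.6297

Using Einstein's equation: KE_max = hc/λ - φ

For λ₁ = 252.9 nm:
E₁ = hc/λ₁ = 4.9025 eV
KE₁ = E₁ - φ = 4.9025 - 3.31 = 1.5925 eV

For λ₂ = 289.2 nm:
E₂ = hc/λ₂ = 4.2871 eV
KE₂ = E₂ - φ = 4.2871 - 3.31 = 0.9771 eV

Ratio: KE₁/KE₂ = 1.5925/0.9771 = 1.6297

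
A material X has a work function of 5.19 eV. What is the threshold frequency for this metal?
1.2549e+15 Hz

The threshold frequency is when the photon energy equals the work function:
hf₀ = φ

Solving for f₀:
f₀ = φ/h = (5.19 eV × 1.602×10⁻¹⁹ J/eV) / (6.626×10⁻³⁴ J·s)
f₀ = 1.2549e+15 Hz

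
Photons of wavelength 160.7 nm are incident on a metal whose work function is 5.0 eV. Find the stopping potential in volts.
2.7153 V

The stopping potential V_s satisfies: eV_s = KE_max

First, find KE_max using Einstein's equation:
E_photon = hc/λ = 7.7153 eV
KE_max = E_photon - φ = 7.7153 - 5.0 = 2.7153 eV

Since eV_s = KE_max:
V_s = KE_max/e = 2.7153 V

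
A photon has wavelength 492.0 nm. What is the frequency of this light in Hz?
6.0933e+14 Hz

Using the wave equation: c = fλ

Solving for frequency:
f = c/λ = (3×10⁸ m/s) / (492.0×10⁻⁹ m)
f = 6.0933e+14 Hz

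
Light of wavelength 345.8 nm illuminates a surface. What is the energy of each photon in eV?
3.5854 eV

Using E = hf = hc/λ:

E = hc/λ = (6.626×10⁻³⁴ J·s)(3×10⁸ m/s) / (345.8×10⁻⁹ m)
E = 3.5854 eV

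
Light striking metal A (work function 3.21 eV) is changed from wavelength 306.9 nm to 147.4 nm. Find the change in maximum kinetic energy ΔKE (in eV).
4.3715 eV

Using Einstein's equation: KE_max = hc/λ - φ

For λ₁ = 306.9 nm:
KE₁ = hc/λ₁ - φ = 4.0399 - 3.21 = 0.8299 eV

For λ₂ = 147.4 nm:
KE₂ = hc/λ₂ - φ = 8.4114 - 3.21 = 5.2014 eV

Change in KE:
ΔKE = KE₂ - KE₁ = 5.2014 - 0.8299 = 4.3715 eV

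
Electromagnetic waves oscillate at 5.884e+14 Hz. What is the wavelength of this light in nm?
509.50 nm

Using the wave equation: c = fλ

Solving for wavelength:
λ = c/f = (3×10⁸ m/s) / (5.884e+14 Hz)
λ = 509.50 nm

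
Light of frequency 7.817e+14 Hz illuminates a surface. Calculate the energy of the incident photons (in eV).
3.2329 eV

Using E = hf:

E = hf = (6.626×10⁻³⁴ J·s)(7.817e+14 Hz)
E = 3.2329 eV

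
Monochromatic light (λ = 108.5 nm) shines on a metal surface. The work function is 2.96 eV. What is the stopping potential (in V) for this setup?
8.4671 V

The stopping potential V_s satisfies: eV_s = KE_max

First, find KE_max using Einstein's equation:
E_photon = hc/λ = 11.4271 eV
KE_max = E_photon - φ = 11.4271 - 2.96 = 8.4671 eV

Since eV_s = KE_max:
V_s = KE_max/e = 8.4671 V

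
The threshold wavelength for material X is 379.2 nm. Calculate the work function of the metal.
3.27 eV

At the threshold wavelength, photon energy equals work function:
φ = hc/λ₀

Calculating:
φ = (6.626×10⁻³⁴ J·s)(3×10⁸ m/s) / (379.2×10⁻⁹ m)
φ = 3.27 eV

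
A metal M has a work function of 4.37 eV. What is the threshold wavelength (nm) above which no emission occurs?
283.72 nm

The threshold wavelength is when the photon energy equals the work function:
hc/λ₀ = φ

Solving for λ₀:
λ₀ = hc/φ = (6.626×10⁻³⁴ J·s)(3×10⁸ m/s) / (4.37 eV × 1.602×10⁻¹⁹ J/eV)
λ₀ = 283.72 nm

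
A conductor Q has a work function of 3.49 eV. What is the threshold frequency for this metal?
8.4388e+14 Hz

The threshold frequency is when the photon energy equals the work function:
hf₀ = φ

Solving for f₀:
f₀ = φ/h = (3.49 eV × 1.602×10⁻¹⁹ J/eV) / (6.626×10⁻³⁴ J·s)
f₀ = 8.4388e+14 Hz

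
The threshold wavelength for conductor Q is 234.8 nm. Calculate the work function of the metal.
5.28 eV

At the threshold wavelength, photon energy equals work function:
φ = hc/λ₀

Calculating:
φ = (6.626×10⁻³⁴ J·s)(3×10⁸ m/s) / (234.8×10⁻⁹ m)
φ = 5.28 eV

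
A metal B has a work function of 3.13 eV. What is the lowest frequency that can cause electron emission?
7.5683e+14 Hz

The threshold frequency is when the photon energy equals the work function:
hf₀ = φ

Solving for f₀:
f₀ = φ/h = (3.13 eV × 1.602×10⁻¹⁹ J/eV) / (6.626×10⁻³⁴ J·s)
f₀ = 7.5683e+14 Hz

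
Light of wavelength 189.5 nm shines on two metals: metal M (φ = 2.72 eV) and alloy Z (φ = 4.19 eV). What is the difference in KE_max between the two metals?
1.4700 eV

Using KE_max = hc/λ - φ for each metal:

Photon energy: E = hc/λ = 6.5427 eV

For metal M (φ₁ = 2.72 eV):
KE₁ = E - φ₁ = 6.5427 - 2.72 = 3.8227 eV

For alloy Z (φ₂ = 4.19 eV):
KE₂ = E - φ₂ = 6.5427 - 4.19 = 2.3527 eV

Difference:
ΔKE = KE₁ - KE₂ = 3.8227 - 2.3527 = 1.4700 eV

Note: The difference equals the difference in work functions: 4.19 - 2.72 = 1.47 eV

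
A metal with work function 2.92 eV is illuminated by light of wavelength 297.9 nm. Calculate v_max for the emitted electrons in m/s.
6.6096e+05 m/s

First, find the maximum kinetic energy:
E_photon = hc/λ = 4.1619 eV
KE_max = E_photon - φ = 4.1619 - 2.92 = 1.2419 eV

Convert to Joules: KE_max = 1.2419 × 1.602×10⁻¹⁹ J = 1.9898e-19 J

Then use KE = ½mv² to find velocity:
v = √(2·KE/m) = √(2 × 1.9898e-19 J / 9.109e-31 kg)
v = 6.6096e+05 m/s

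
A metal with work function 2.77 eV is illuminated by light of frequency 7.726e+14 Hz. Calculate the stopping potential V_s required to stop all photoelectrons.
0.4252 V

The stopping potential V_s satisfies: eV_s = KE_max

First, find KE_max using Einstein's equation:
E_photon = hf = (6.626×10⁻³⁴ J·s)(7.726e+14 Hz) = 3.1952 eV
KE_max = E_photon - φ = 3.1952 - 2.77 = 0.4252 eV

Since eV_s = KE_max:
V_s = KE_max/e = 0.4252 V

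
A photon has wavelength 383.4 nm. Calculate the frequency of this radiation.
7.8193e+14 Hz

Using the wave equation: c = fλ

Solving for frequency:
f = c/λ = (3×10⁸ m/s) / (383.4×10⁻⁹ m)
f = 7.8193e+14 Hz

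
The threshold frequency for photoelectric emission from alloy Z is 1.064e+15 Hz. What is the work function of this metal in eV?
4.40 eV

At the threshold frequency, photon energy equals work function:
φ = hf₀

Calculating:
φ = (6.626×10⁻³⁴ J·s)(1.064e+15 Hz)
φ = 4.40 eV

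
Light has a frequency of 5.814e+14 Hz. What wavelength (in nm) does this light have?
515.64 nm

Using the wave equation: c = fλ

Solving for wavelength:
λ = c/f = (3×10⁸ m/s) / (5.814e+14 Hz)
λ = 515.64 nm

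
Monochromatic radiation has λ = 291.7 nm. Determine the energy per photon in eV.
4.2504 eV

Using E = hf = hc/λ:

E = hc/λ = (6.626×10⁻³⁴ J·s)(3×10⁸ m/s) / (291.7×10⁻⁹ m)
E = 4.2504 eV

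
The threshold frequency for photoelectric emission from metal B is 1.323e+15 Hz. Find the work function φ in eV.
5.47 eV

At the threshold frequency, photon energy equals work function:
φ = hf₀

Calculating:
φ = (6.626×10⁻³⁴ J·s)(1.323e+15 Hz)
φ = 5.47 eV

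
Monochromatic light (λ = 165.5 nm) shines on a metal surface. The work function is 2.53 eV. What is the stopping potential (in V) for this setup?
4.9615 V

The stopping potential V_s satisfies: eV_s = KE_max

First, find KE_max using Einstein's equation:
E_photon = hc/λ = 7.4915 eV
KE_max = E_photon - φ = 7.4915 - 2.53 = 4.9615 eV

Since eV_s = KE_max:
V_s = KE_max/e = 4.9615 V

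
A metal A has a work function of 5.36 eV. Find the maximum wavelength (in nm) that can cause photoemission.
231.31 nm

The threshold wavelength is when the photon energy equals the work function:
hc/λ₀ = φ

Solving for λ₀:
λ₀ = hc/φ = (6.626×10⁻³⁴ J·s)(3×10⁸ m/s) / (5.36 eV × 1.602×10⁻¹⁹ J/eV)
λ₀ = 231.31 nm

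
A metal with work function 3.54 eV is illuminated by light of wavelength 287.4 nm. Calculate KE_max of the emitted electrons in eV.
0.7740 eV

Using Einstein's photoelectric equation: KE_max = hf - φ = hc/λ - φ

First, calculate the photon energy:
E_photon = hc/λ = (6.626×10⁻³⁴ J·s)(3×10⁸ m/s) / (287.4×10⁻⁹ m)
E_photon = 4.3140 eV

Then, the maximum kinetic energy:
KE_max = E_photon - φ = 4.3140 eV - 3.54 eV = 0.7740 eV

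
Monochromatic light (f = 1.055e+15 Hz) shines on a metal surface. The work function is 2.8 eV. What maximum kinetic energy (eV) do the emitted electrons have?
1.5631 eV

Using Einstein's photoelectric equation: KE_max = hf - φ

First, calculate the photon energy:
E_photon = hf = (6.626×10⁻³⁴ J·s)(1.055e+15 Hz)
E_photon = 4.3631 eV

Then, the maximum kinetic energy:
KE_max = E_photon - φ = 4.3631 eV - 2.8 eV = 1.5631 eV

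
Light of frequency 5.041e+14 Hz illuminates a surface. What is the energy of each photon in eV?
2.0848 eV

Using E = hf:

E = hf = (6.626×10⁻³⁴ J·s)(5.041e+14 Hz)
E = 2.0848 eV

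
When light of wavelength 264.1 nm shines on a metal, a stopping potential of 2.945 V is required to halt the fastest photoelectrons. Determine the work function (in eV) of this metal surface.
1.75 eV

The stopping potential gives the maximum kinetic energy: KE_max = eV_s = 2.945 eV

From Einstein's photoelectric equation: KE_max = hc/λ - φ
Rearranging: φ = hc/λ - KE_max

Calculate photon energy:
E_photon = hc/λ = (6.626×10⁻³⁴ J·s)(3×10⁸ m/s) / (264.1×10⁻⁹ m) = 4.6946 eV

Therefore:
φ = 4.6946 - 2.945 = 1.75 eV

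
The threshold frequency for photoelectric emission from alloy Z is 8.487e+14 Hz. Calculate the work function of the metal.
3.51 eV

At the threshold frequency, photon energy equals work function:
φ = hf₀

Calculating:
φ = (6.626×10⁻³⁴ J·s)(8.487e+14 Hz)
φ = 3.51 eV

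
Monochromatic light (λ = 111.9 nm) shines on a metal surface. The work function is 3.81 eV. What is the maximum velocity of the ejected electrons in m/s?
1.5992e+06 m/s

First, find the maximum kinetic energy:
E_photon = hc/λ = 11.0799 eV
KE_max = E_photon - φ = 11.0799 - 3.81 = 7.2699 eV

Convert to Joules: KE_max = 7.2699 × 1.602×10⁻¹⁹ J = 1.1648e-18 J

Then use KE = ½mv² to find velocity:
v = √(2·KE/m) = √(2 × 1.1648e-18 J / 9.109e-31 kg)
v = 1.5992e+06 m/s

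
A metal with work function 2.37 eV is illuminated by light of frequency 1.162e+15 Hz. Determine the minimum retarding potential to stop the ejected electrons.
2.4356 V

The stopping potential V_s satisfies: eV_s = KE_max

First, find KE_max using Einstein's equation:
E_photon = hf = (6.626×10⁻³⁴ J·s)(1.162e+15 Hz) = 4.8056 eV
KE_max = E_photon - φ = 4.8056 - 2.37 = 2.4356 eV

Since eV_s = KE_max:
V_s = KE_max/e = 2.4356 V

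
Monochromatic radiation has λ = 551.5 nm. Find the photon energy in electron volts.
2.2481 eV

Using E = hf = hc/λ:

E = hc/λ = (6.626×10⁻³⁴ J·s)(3×10⁸ m/s) / (551.5×10⁻⁹ m)
E = 2.2481 eV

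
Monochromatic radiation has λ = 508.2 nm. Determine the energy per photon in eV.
2.4397 eV

Using E = hf = hc/λ:

E = hc/λ = (6.626×10⁻³⁴ J·s)(3×10⁸ m/s) / (508.2×10⁻⁹ m)
E = 2.4397 eV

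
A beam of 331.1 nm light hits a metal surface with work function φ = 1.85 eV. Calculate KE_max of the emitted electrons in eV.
1.8946 eV

Using Einstein's photoelectric equation: KE_max = hf - φ = hc/λ - φ

First, calculate the photon energy:
E_photon = hc/λ = (6.626×10⁻³⁴ J·s)(3×10⁸ m/s) / (331.1×10⁻⁹ m)
E_photon = 3.7446 eV

Then, the maximum kinetic energy:
KE_max = E_photon - φ = 3.7446 eV - 1.85 eV = 1.8946 eV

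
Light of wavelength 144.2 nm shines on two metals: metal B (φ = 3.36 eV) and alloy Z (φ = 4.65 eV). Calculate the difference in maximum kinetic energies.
1.2900 eV

Using KE_max = hc/λ - φ for each metal:

Photon energy: E = hc/λ = 8.5981 eV

For metal B (φ₁ = 3.36 eV):
KE₁ = E - φ₁ = 8.5981 - 3.36 = 5.2381 eV

For alloy Z (φ₂ = 4.65 eV):
KE₂ = E - φ₂ = 8.5981 - 4.65 = 3.9481 eV

Difference:
ΔKE = KE₁ - KE₂ = 5.2381 - 3.9481 = 1.2900 eV

Note: The difference equals the difference in work functions: 4.65 - 3.36 = 1.29 eV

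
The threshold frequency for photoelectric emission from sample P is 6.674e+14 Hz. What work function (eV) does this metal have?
2.76 eV

At the threshold frequency, photon energy equals work function:
φ = hf₀

Calculating:
φ = (6.626×10⁻³⁴ J·s)(6.674e+14 Hz)
φ = 2.76 eV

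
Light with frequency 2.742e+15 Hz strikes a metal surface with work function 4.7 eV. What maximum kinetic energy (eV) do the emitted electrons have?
6.6400 eV

Using Einstein's photoelectric equation: KE_max = hf - φ

First, calculate the photon energy:
E_photon = hf = (6.626×10⁻³⁴ J·s)(2.742e+15 Hz)
E_photon = 11.3400 eV

Then, the maximum kinetic energy:
KE_max = E_photon - φ = 11.3400 eV - 4.7 eV = 6.6400 eV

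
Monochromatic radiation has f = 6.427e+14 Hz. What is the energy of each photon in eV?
2.6580 eV

Using E = hf:

E = hf = (6.626×10⁻³⁴ J·s)(6.427e+14 Hz)
E = 2.6580 eV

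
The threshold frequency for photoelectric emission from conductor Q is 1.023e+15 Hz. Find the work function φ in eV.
4.23 eV

At the threshold frequency, photon energy equals work function:
φ = hf₀

Calculating:
φ = (6.626×10⁻³⁴ J·s)(1.023e+15 Hz)
φ = 4.23 eV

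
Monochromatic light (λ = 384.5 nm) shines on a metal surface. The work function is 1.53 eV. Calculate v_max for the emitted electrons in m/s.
7.7206e+05 m/s

First, find the maximum kinetic energy:
E_photon = hc/λ = 3.2246 eV
KE_max = E_photon - φ = 3.2246 - 1.53 = 1.6946 eV

Convert to Joules: KE_max = 1.6946 × 1.602×10⁻¹⁹ J = 2.7150e-19 J

Then use KE = ½mv² to find velocity:
v = √(2·KE/m) = √(2 × 2.7150e-19 J / 9.109e-31 kg)
v = 7.7206e+05 m/s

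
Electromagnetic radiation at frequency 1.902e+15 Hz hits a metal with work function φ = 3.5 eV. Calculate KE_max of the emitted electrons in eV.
4.3660 eV

Using Einstein's photoelectric equation: KE_max = hf - φ

First, calculate the photon energy:
E_photon = hf = (6.626×10⁻³⁴ J·s)(1.902e+15 Hz)
E_photon = 7.8660 eV

Then, the maximum kinetic energy:
KE_max = E_photon - φ = 7.8660 eV - 3.5 eV = 4.3660 eV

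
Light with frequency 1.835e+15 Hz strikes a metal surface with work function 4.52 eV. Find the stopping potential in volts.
3.0690 V

The stopping potential V_s satisfies: eV_s = KE_max

First, find KE_max using Einstein's equation:
E_photon = hf = (6.626×10⁻³⁴ J·s)(1.835e+15 Hz) = 7.5890 eV
KE_max = E_photon - φ = 7.5890 - 4.52 = 3.0690 eV

Since eV_s = KE_max:
V_s = KE_max/e = 3.0690 V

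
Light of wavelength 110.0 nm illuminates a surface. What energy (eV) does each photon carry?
11.2713 eV

Using E = hf = hc/λ:

E = hc/λ = (6.626×10⁻³⁴ J·s)(3×10⁸ m/s) / (110.0×10⁻⁹ m)
E = 11.2713 eV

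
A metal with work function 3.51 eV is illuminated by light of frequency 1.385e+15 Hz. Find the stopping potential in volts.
2.2179 V

The stopping potential V_s satisfies: eV_s = KE_max

First, find KE_max using Einstein's equation:
E_photon = hf = (6.626×10⁻³⁴ J·s)(1.385e+15 Hz) = 5.7279 eV
KE_max = E_photon - φ = 5.7279 - 3.51 = 2.2179 eV

Since eV_s = KE_max:
V_s = KE_max/e = 2.2179 V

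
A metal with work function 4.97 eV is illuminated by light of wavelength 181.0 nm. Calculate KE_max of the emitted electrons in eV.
1.8800 eV

Using Einstein's photoelectric equation: KE_max = hf - φ = hc/λ - φ

First, calculate the photon energy:
E_photon = hc/λ = (6.626×10⁻³⁴ J·s)(3×10⁸ m/s) / (181.0×10⁻⁹ m)
E_photon = 6.8500 eV

Then, the maximum kinetic energy:
KE_max = E_photon - φ = 6.8500 eV - 4.97 eV = 1.8800 eV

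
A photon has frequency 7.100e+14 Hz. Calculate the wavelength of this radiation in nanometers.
422.24 nm

Using the wave equation: c = fλ

Solving for wavelength:
λ = c/f = (3×10⁸ m/s) / (7.100e+14 Hz)
λ = 422.24 nm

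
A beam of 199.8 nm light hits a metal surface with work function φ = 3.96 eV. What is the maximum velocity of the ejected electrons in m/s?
8.8874e+05 m/s

First, find the maximum kinetic energy:
E_photon = hc/λ = 6.2054 eV
KE_max = E_photon - φ = 6.2054 - 3.96 = 2.2454 eV

Convert to Joules: KE_max = 2.2454 × 1.602×10⁻¹⁹ J = 3.5976e-19 J

Then use KE = ½mv² to find velocity:
v = √(2·KE/m) = √(2 × 3.5976e-19 J / 9.109e-31 kg)
v = 8.8874e+05 m/s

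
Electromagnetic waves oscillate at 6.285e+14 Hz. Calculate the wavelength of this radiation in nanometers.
477.00 nm

Using the wave equation: c = fλ

Solving for wavelength:
λ = c/f = (3×10⁸ m/s) / (6.285e+14 Hz)
λ = 477.00 nm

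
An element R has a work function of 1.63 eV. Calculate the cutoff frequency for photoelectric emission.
3.9413e+14 Hz

The threshold frequency is when the photon energy equals the work function:
hf₀ = φ

Solving for f₀:
f₀ = φ/h = (1.63 eV × 1.602×10⁻¹⁹ J/eV) / (6.626×10⁻³⁴ J·s)
f₀ = 3.9413e+14 Hz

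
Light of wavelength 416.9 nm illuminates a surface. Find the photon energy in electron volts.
2.9740 eV

Using E = hf = hc/λ:

E = hc/λ = (6.626×10⁻³⁴ J·s)(3×10⁸ m/s) / (416.9×10⁻⁹ m)
E = 2.9740 eV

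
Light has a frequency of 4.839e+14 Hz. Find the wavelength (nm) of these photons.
619.53 nm

Using the wave equation: c = fλ

Solving for wavelength:
λ = c/f = (3×10⁸ m/s) / (4.839e+14 Hz)
λ = 619.53 nm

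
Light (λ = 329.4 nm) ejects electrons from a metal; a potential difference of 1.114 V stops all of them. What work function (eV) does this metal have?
2.65 eV

The stopping potential gives the maximum kinetic energy: KE_max = eV_s = 1.114 eV

From Einstein's photoelectric equation: KE_max = hc/λ - φ
Rearranging: φ = hc/λ - KE_max

Calculate photon energy:
E_photon = hc/λ = (6.626×10⁻³⁴ J·s)(3×10⁸ m/s) / (329.4×10⁻⁹ m) = 3.7639 eV

Therefore:
φ = 3.7639 - 1.114 = 2.65 eV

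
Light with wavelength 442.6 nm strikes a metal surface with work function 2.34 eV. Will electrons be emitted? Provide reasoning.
Yes

For photoemission, the photon energy must exceed the work function.

Photon energy: E = hc/λ = 2.8013 eV
Work function: φ = 2.34 eV

Since E_photon (2.8013 eV) > φ (2.34 eV), photoemission WILL occur.
The threshold wavelength is λ₀ = hc/φ = 529.8 nm.
Since 442.6 nm < 529.8 nm, the light has sufficient energy.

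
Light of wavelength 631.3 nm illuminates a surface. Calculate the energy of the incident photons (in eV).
1.9640 eV

Using E = hf = hc/λ:

E = hc/λ = (6.626×10⁻³⁴ J·s)(3×10⁸ m/s) / (631.3×10⁻⁹ m)
E = 1.9640 eV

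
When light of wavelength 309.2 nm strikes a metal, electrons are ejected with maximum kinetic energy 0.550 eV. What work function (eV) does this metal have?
3.46 eV

From Einstein's photoelectric equation: KE_max = hf - φ = hc/λ - φ

Rearranging for φ:
φ = hc/λ - KE_max

Calculate photon energy:
E_photon = hc/λ = 4.0098 eV

Therefore:
φ = 4.0098 - 0.550 = 3.46 eV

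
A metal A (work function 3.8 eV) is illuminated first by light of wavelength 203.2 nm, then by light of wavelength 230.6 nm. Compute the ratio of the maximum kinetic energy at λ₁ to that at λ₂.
1.4598

Using Einstein's equation: KE_max = hc/λ - φ

For λ₁ = 203.2 nm:
E₁ = hc/λ₁ = 6.1016 eV
KE₁ = E₁ - φ = 6.1016 - 3.8 = 2.3016 eV

For λ₂ = 230.6 nm:
E₂ = hc/λ₂ = 5.3766 eV
KE₂ = E₂ - φ = 5.3766 - 3.8 = 1.5766 eV

Ratio: KE₁/KE₂ = 2.3016/1.5766 = 1.4598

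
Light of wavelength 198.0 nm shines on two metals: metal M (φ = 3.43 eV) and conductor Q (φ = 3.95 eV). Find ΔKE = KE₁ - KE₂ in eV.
0.5200 eV

Using KE_max = hc/λ - φ for each metal:

Photon energy: E = hc/λ = 6.2618 eV

For metal M (φ₁ = 3.43 eV):
KE₁ = E - φ₁ = 6.2618 - 3.43 = 2.8318 eV

For conductor Q (φ₂ = 3.95 eV):
KE₂ = E - φ₂ = 6.2618 - 3.95 = 2.3118 eV

Difference:
ΔKE = KE₁ - KE₂ = 2.8318 - 2.3118 = 0.5200 eV

Note: The difference equals the difference in work functions: 3.95 - 3.43 = 0.52 eV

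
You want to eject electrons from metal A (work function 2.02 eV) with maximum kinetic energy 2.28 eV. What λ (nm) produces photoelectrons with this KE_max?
288.34 nm

From Einstein's equation: KE_max = hc/λ - φ

Rearranging for λ:
hc/λ = KE_max + φ
λ = hc/(KE_max + φ)

Required photon energy:
E_photon = KE_max + φ = 2.28 + 2.02 = 4.30 eV

Required wavelength:
λ = hc/E_photon = (6.626×10⁻³⁴)(3×10⁸) / (4.30 × 1.602×10⁻¹⁹)
λ = 288.34 nm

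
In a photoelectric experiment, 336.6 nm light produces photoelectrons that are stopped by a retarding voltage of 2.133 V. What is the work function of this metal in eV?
1.55 eV

The stopping potential gives the maximum kinetic energy: KE_max = eV_s = 2.133 eV

From Einstein's photoelectric equation: KE_max = hc/λ - φ
Rearranging: φ = hc/λ - KE_max

Calculate photon energy:
E_photon = hc/λ = (6.626×10⁻³⁴ J·s)(3×10⁸ m/s) / (336.6×10⁻⁹ m) = 3.6834 eV

Therefore:
φ = 3.6834 - 2.133 = 1.55 eV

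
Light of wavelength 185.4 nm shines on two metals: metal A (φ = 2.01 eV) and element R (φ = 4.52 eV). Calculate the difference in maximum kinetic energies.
2.5100 eV

Using KE_max = hc/λ - φ for each metal:

Photon energy: E = hc/λ = 6.6874 eV

For metal A (φ₁ = 2.01 eV):
KE₁ = E - φ₁ = 6.6874 - 2.01 = 4.6774 eV

For element R (φ₂ = 4.52 eV):
KE₂ = E - φ₂ = 6.6874 - 4.52 = 2.1674 eV

Difference:
ΔKE = KE₁ - KE₂ = 4.6774 - 2.1674 = 2.5100 eV

Note: The difference equals the difference in work functions: 4.52 - 2.01 = 2.51 eV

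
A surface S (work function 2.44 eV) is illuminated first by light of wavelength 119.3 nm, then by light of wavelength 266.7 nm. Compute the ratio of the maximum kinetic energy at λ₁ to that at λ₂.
3.6004

Using Einstein's equation: KE_max = hc/λ - φ

For λ₁ = 119.3 nm:
E₁ = hc/λ₁ = 10.3926 eV
KE₁ = E₁ - φ = 10.3926 - 2.44 = 7.9526 eV

For λ₂ = 266.7 nm:
E₂ = hc/λ₂ = 4.6488 eV
KE₂ = E₂ - φ = 4.6488 - 2.44 = 2.2088 eV

Ratio: KE₁/KE₂ = 7.9526/2.2088 = 3.6004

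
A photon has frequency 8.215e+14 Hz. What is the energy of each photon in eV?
3.3975 eV

Using E = hf:

E = hf = (6.626×10⁻³⁴ J·s)(8.215e+14 Hz)
E = 3.3975 eV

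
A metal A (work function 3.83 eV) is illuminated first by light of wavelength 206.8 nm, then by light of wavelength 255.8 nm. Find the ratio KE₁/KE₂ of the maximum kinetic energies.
2.1293

Using Einstein's equation: KE_max = hc/λ - φ

For λ₁ = 206.8 nm:
E₁ = hc/λ₁ = 5.9954 eV
KE₁ = E₁ - φ = 5.9954 - 3.83 = 2.1654 eV

For λ₂ = 255.8 nm:
E₂ = hc/λ₂ = 4.8469 eV
KE₂ = E₂ - φ = 4.8469 - 3.83 = 1.0169 eV

Ratio: KE₁/KE₂ = 2.1654/1.0169 = 2.1293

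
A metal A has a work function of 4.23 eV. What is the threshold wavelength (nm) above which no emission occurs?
293.11 nm

The threshold wavelength is when the photon energy equals the work function:
hc/λ₀ = φ

Solving for λ₀:
λ₀ = hc/φ = (6.626×10⁻³⁴ J·s)(3×10⁸ m/s) / (4.23 eV × 1.602×10⁻¹⁹ J/eV)
λ₀ = 293.11 nm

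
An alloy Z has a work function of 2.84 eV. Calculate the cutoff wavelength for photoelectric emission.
436.56 nm

The threshold wavelength is when the photon energy equals the work function:
hc/λ₀ = φ

Solving for λ₀:
λ₀ = hc/φ = (6.626×10⁻³⁴ J·s)(3×10⁸ m/s) / (2.84 eV × 1.602×10⁻¹⁹ J/eV)
λ₀ = 436.56 nm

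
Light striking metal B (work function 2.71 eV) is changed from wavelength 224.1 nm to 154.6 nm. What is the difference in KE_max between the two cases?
2.4871 eV

Using Einstein's equation: KE_max = hc/λ - φ

For λ₁ = 224.1 nm:
KE₁ = hc/λ₁ - φ = 5.5325 - 2.71 = 2.8225 eV

For λ₂ = 154.6 nm:
KE₂ = hc/λ₂ - φ = 8.0197 - 2.71 = 5.3097 eV

Change in KE:
ΔKE = KE₂ - KE₁ = 5.3097 - 2.8225 = 2.4871 eV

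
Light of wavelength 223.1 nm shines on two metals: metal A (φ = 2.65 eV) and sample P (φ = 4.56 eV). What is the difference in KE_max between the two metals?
1.9100 eV

Using KE_max = hc/λ - φ for each metal:

Photon energy: E = hc/λ = 5.5573 eV

For metal A (φ₁ = 2.65 eV):
KE₁ = E - φ₁ = 5.5573 - 2.65 = 2.9073 eV

For sample P (φ₂ = 4.56 eV):
KE₂ = E - φ₂ = 5.5573 - 4.56 = 0.9973 eV

Difference:
ΔKE = KE₁ - KE₂ = 2.9073 - 0.9973 = 1.9100 eV

Note: The difference equals the difference in work functions: 4.56 - 2.65 = 1.91 eV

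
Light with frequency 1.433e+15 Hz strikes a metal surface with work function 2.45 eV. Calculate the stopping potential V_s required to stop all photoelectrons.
3.4764 V

The stopping potential V_s satisfies: eV_s = KE_max

First, find KE_max using Einstein's equation:
E_photon = hf = (6.626×10⁻³⁴ J·s)(1.433e+15 Hz) = 5.9264 eV
KE_max = E_photon - φ = 5.9264 - 2.45 = 3.4764 eV

Since eV_s = KE_max:
V_s = KE_max/e = 3.4764 V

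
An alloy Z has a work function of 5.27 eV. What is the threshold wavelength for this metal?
235.26 nm

The threshold wavelength is when the photon energy equals the work function:
hc/λ₀ = φ

Solving for λ₀:
λ₀ = hc/φ = (6.626×10⁻³⁴ J·s)(3×10⁸ m/s) / (5.27 eV × 1.602×10⁻¹⁹ J/eV)
λ₀ = 235.26 nm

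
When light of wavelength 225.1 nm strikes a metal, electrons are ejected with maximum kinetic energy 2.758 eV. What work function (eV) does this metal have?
2.75 eV

From Einstein's photoelectric equation: KE_max = hf - φ = hc/λ - φ

Rearranging for φ:
φ = hc/λ - KE_max

Calculate photon energy:
E_photon = hc/λ = 5.5080 eV

Therefore:
φ = 5.5080 - 2.758 = 2.75 eV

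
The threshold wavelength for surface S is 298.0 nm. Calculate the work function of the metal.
4.16 eV

At the threshold wavelength, photon energy equals work function:
φ = hc/λ₀

Calculating:
φ = (6.626×10⁻³⁴ J·s)(3×10⁸ m/s) / (298.0×10⁻⁹ m)
φ = 4.16 eV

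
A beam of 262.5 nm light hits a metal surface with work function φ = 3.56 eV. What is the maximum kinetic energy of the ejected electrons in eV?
1.1632 eV

Using Einstein's photoelectric equation: KE_max = hf - φ = hc/λ - φ

First, calculate the photon energy:
E_photon = hc/λ = (6.626×10⁻³⁴ J·s)(3×10⁸ m/s) / (262.5×10⁻⁹ m)
E_photon = 4.7232 eV

Then, the maximum kinetic energy:
KE_max = E_photon - φ = 4.7232 eV - 3.56 eV = 1.1632 eV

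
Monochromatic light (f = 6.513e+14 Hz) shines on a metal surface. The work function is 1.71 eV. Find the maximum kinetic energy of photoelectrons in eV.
0.9836 eV

Using Einstein's photoelectric equation: KE_max = hf - φ

First, calculate the photon energy:
E_photon = hf = (6.626×10⁻³⁴ J·s)(6.513e+14 Hz)
E_photon = 2.6936 eV

Then, the maximum kinetic energy:
KE_max = E_photon - φ = 2.6936 eV - 1.71 eV = 0.9836 eV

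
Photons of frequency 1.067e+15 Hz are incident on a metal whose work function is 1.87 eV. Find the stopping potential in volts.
2.5428 V

The stopping potential V_s satisfies: eV_s = KE_max

First, find KE_max using Einstein's equation:
E_photon = hf = (6.626×10⁻³⁴ J·s)(1.067e+15 Hz) = 4.4128 eV
KE_max = E_photon - φ = 4.4128 - 1.87 = 2.5428 eV

Since eV_s = KE_max:
V_s = KE_max/e = 2.5428 V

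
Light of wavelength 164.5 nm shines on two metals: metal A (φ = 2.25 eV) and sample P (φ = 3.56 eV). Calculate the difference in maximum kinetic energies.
1.3100 eV

Using KE_max = hc/λ - φ for each metal:

Photon energy: E = hc/λ = 7.5370 eV

For metal A (φ₁ = 2.25 eV):
KE₁ = E - φ₁ = 7.5370 - 2.25 = 5.2870 eV

For sample P (φ₂ = 3.56 eV):
KE₂ = E - φ₂ = 7.5370 - 3.56 = 3.9770 eV

Difference:
ΔKE = KE₁ - KE₂ = 5.2870 - 3.9770 = 1.3100 eV

Note: The difference equals the difference in work functions: 3.56 - 2.25 = 1.31 eV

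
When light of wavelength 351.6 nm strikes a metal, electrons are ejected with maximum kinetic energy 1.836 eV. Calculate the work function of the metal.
1.69 eV

From Einstein's photoelectric equation: KE_max = hf - φ = hc/λ - φ

Rearranging for φ:
φ = hc/λ - KE_max

Calculate photon energy:
E_photon = hc/λ = 3.5263 eV

Therefore:
φ = 3.5263 - 1.836 = 1.69 eV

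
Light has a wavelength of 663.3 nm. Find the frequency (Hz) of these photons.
4.5197e+14 Hz

Using the wave equation: c = fλ

Solving for frequency:
f = c/λ = (3×10⁸ m/s) / (663.3×10⁻⁹ m)
f = 4.5197e+14 Hz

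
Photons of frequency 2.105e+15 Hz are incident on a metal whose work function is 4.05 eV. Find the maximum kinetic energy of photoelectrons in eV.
4.6556 eV

Using Einstein's photoelectric equation: KE_max = hf - φ

First, calculate the photon energy:
E_photon = hf = (6.626×10⁻³⁴ J·s)(2.105e+15 Hz)
E_photon = 8.7056 eV

Then, the maximum kinetic energy:
KE_max = E_photon - φ = 8.7056 eV - 4.05 eV = 4.6556 eV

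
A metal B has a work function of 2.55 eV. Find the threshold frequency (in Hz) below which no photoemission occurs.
6.1659e+14 Hz

The threshold frequency is when the photon energy equals the work function:
hf₀ = φ

Solving for f₀:
f₀ = φ/h = (2.55 eV × 1.602×10⁻¹⁹ J/eV) / (6.626×10⁻³⁴ J·s)
f₀ = 6.1659e+14 Hz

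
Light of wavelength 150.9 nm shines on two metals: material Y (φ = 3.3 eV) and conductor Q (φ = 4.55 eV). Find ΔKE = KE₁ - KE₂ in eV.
1.2500 eV

Using KE_max = hc/λ - φ for each metal:

Photon energy: E = hc/λ = 8.2163 eV

For material Y (φ₁ = 3.3 eV):
KE₁ = E - φ₁ = 8.2163 - 3.3 = 4.9163 eV

For conductor Q (φ₂ = 4.55 eV):
KE₂ = E - φ₂ = 8.2163 - 4.55 = 3.6663 eV

Difference:
ΔKE = KE₁ - KE₂ = 4.9163 - 3.6663 = 1.2500 eV

Note: The difference equals the difference in work functions: 4.55 - 3.3 = 1.25 eV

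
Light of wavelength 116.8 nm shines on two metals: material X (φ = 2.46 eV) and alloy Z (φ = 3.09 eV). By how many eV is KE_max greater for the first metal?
0.6300 eV

Using KE_max = hc/λ - φ for each metal:

Photon energy: E = hc/λ = 10.6151 eV

For material X (φ₁ = 2.46 eV):
KE₁ = E - φ₁ = 10.6151 - 2.46 = 8.1551 eV

For alloy Z (φ₂ = 3.09 eV):
KE₂ = E - φ₂ = 10.6151 - 3.09 = 7.5251 eV

Difference:
ΔKE = KE₁ - KE₂ = 8.1551 - 7.5251 = 0.6300 eV

Note: The difference equals the difference in work functions: 3.09 - 2.46 = 0.63 eV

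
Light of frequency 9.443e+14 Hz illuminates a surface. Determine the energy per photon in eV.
3.9053 eV

Using E = hf:

E = hf = (6.626×10⁻³⁴ J·s)(9.443e+14 Hz)
E = 3.9053 eV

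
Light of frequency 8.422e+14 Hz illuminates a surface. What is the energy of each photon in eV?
3.4831 eV

Using E = hf:

E = hf = (6.626×10⁻³⁴ J·s)(8.422e+14 Hz)
E = 3.4831 eV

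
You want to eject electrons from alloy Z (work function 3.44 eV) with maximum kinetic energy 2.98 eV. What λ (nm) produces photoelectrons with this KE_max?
193.12 nm

From Einstein's equation: KE_max = hc/λ - φ

Rearranging for λ:
hc/λ = KE_max + φ
λ = hc/(KE_max + φ)

Required photon energy:
E_photon = KE_max + φ = 2.98 + 3.44 = 6.42 eV

Required wavelength:
λ = hc/E_photon = (6.626×10⁻³⁴)(3×10⁸) / (6.42 × 1.602×10⁻¹⁹)
λ = 193.12 nm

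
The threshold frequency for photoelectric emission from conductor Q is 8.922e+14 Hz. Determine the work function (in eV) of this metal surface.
3.69 eV

At the threshold frequency, photon energy equals work function:
φ = hf₀

Calculating:
φ = (6.626×10⁻³⁴ J·s)(8.922e+14 Hz)
φ = 3.69 eV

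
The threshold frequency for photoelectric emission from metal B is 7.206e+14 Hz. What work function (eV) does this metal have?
2.98 eV

At the threshold frequency, photon energy equals work function:
φ = hf₀

Calculating:
φ = (6.626×10⁻³⁴ J·s)(7.206e+14 Hz)
φ = 2.98 eV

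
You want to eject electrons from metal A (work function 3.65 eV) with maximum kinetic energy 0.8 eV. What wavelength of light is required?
278.62 nm

From Einstein's equation: KE_max = hc/λ - φ

Rearranging for λ:
hc/λ = KE_max + φ
λ = hc/(KE_max + φ)

Required photon energy:
E_photon = KE_max + φ = 0.8 + 3.65 = 4.45 eV

Required wavelength:
λ = hc/E_photon = (6.626×10⁻³⁴)(3×10⁸) / (4.45 × 1.602×10⁻¹⁹)
λ = 278.62 nm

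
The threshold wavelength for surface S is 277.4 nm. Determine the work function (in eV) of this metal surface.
4.47 eV

At the threshold wavelength, photon energy equals work function:
φ = hc/λ₀

Calculating:
φ = (6.626×10⁻³⁴ J·s)(3×10⁸ m/s) / (277.4×10⁻⁹ m)
φ = 4.47 eV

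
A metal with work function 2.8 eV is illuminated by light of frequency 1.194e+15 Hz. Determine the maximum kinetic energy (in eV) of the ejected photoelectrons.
2.1380 eV

Using Einstein's photoelectric equation: KE_max = hf - φ

First, calculate the photon energy:
E_photon = hf = (6.626×10⁻³⁴ J·s)(1.194e+15 Hz)
E_photon = 4.9380 eV

Then, the maximum kinetic energy:
KE_max = E_photon - φ = 4.9380 eV - 2.8 eV = 2.1380 eV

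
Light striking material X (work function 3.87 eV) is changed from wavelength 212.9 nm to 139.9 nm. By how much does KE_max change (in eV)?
3.0388 eV

Using Einstein's equation: KE_max = hc/λ - φ

For λ₁ = 212.9 nm:
KE₁ = hc/λ₁ - φ = 5.8236 - 3.87 = 1.9536 eV

For λ₂ = 139.9 nm:
KE₂ = hc/λ₂ - φ = 8.8623 - 3.87 = 4.9923 eV

Change in KE:
ΔKE = KE₂ - KE₁ = 4.9923 - 1.9536 = 3.0388 eV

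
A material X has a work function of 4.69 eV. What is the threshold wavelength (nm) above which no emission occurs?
264.36 nm

The threshold wavelength is when the photon energy equals the work function:
hc/λ₀ = φ

Solving for λ₀:
λ₀ = hc/φ = (6.626×10⁻³⁴ J·s)(3×10⁸ m/s) / (4.69 eV × 1.602×10⁻¹⁹ J/eV)
λ₀ = 264.36 nm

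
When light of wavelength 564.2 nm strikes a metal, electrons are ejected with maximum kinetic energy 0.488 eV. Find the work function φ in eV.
1.71 eV

From Einstein's photoelectric equation: KE_max = hf - φ = hc/λ - φ

Rearranging for φ:
φ = hc/λ - KE_max

Calculate photon energy:
E_photon = hc/λ = 2.1975 eV

Therefore:
φ = 2.1975 - 0.488 = 1.71 eV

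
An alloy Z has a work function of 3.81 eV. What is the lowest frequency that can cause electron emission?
9.2125e+14 Hz

The threshold frequency is when the photon energy equals the work function:
hf₀ = φ

Solving for f₀:
f₀ = φ/h = (3.81 eV × 1.602×10⁻¹⁹ J/eV) / (6.626×10⁻³⁴ J·s)
f₀ = 9.2125e+14 Hz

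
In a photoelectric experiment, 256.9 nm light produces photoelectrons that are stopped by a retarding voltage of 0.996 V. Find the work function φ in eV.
3.83 eV

The stopping potential gives the maximum kinetic energy: KE_max = eV_s = 0.996 eV

From Einstein's photoelectric equation: KE_max = hc/λ - φ
Rearranging: φ = hc/λ - KE_max

Calculate photon energy:
E_photon = hc/λ = (6.626×10⁻³⁴ J·s)(3×10⁸ m/s) / (256.9×10⁻⁹ m) = 4.8262 eV

Therefore:
φ = 4.8262 - 0.996 = 3.83 eV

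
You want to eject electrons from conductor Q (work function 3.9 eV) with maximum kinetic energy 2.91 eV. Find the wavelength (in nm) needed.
182.06 nm

From Einstein's equation: KE_max = hc/λ - φ

Rearranging for λ:
hc/λ = KE_max + φ
λ = hc/(KE_max + φ)

Required photon energy:
E_photon = KE_max + φ = 2.91 + 3.9 = 6.81 eV

Required wavelength:
λ = hc/E_photon = (6.626×10⁻³⁴)(3×10⁸) / (6.81 × 1.602×10⁻¹⁹)
λ = 182.06 nm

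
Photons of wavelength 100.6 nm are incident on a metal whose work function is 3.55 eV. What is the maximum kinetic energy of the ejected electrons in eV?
8.7745 eV

Using Einstein's photoelectric equation: KE_max = hf - φ = hc/λ - φ

First, calculate the photon energy:
E_photon = hc/λ = (6.626×10⁻³⁴ J·s)(3×10⁸ m/s) / (100.6×10⁻⁹ m)
E_photon = 12.3245 eV

Then, the maximum kinetic energy:
KE_max = E_photon - φ = 12.3245 eV - 3.55 eV = 8.7745 eV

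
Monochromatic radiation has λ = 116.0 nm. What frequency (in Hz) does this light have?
2.5844e+15 Hz

Using the wave equation: c = fλ

Solving for frequency:
f = c/λ = (3×10⁸ m/s) / (116.0×10⁻⁹ m)
f = 2.5844e+15 Hz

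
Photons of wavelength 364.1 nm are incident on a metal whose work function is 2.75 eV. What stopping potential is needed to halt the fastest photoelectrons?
0.6552 V

The stopping potential V_s satisfies: eV_s = KE_max

First, find KE_max using Einstein's equation:
E_photon = hc/λ = 3.4052 eV
KE_max = E_photon - φ = 3.4052 - 2.75 = 0.6552 eV

Since eV_s = KE_max:
V_s = KE_max/e = 0.6552 V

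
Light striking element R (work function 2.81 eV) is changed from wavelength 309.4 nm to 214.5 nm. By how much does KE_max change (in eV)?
1.7729 eV

Using Einstein's equation: KE_max = hc/λ - φ

For λ₁ = 309.4 nm:
KE₁ = hc/λ₁ - φ = 4.0072 - 2.81 = 1.1972 eV

For λ₂ = 214.5 nm:
KE₂ = hc/λ₂ - φ = 5.7801 - 2.81 = 2.9701 eV

Change in KE:
ΔKE = KE₂ - KE₁ = 2.9701 - 1.1972 = 1.7729 eV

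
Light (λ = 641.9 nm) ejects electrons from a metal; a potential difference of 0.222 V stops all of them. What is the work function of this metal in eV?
1.71 eV

The stopping potential gives the maximum kinetic energy: KE_max = eV_s = 0.222 eV

From Einstein's photoelectric equation: KE_max = hc/λ - φ
Rearranging: φ = hc/λ - KE_max

Calculate photon energy:
E_photon = hc/λ = (6.626×10⁻³⁴ J·s)(3×10⁸ m/s) / (641.9×10⁻⁹ m) = 1.9315 eV

Therefore:
φ = 1.9315 - 0.222 = 1.71 eV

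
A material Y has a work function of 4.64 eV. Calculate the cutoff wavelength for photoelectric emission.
267.21 nm

The threshold wavelength is when the photon energy equals the work function:
hc/λ₀ = φ

Solving for λ₀:
λ₀ = hc/φ = (6.626×10⁻³⁴ J·s)(3×10⁸ m/s) / (4.64 eV × 1.602×10⁻¹⁹ J/eV)
λ₀ = 267.21 nm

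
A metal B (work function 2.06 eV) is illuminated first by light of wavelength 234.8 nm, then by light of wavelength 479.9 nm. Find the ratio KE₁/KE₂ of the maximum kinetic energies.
6.1512

Using Einstein's equation: KE_max = hc/λ - φ

For λ₁ = 234.8 nm:
E₁ = hc/λ₁ = 5.2804 eV
KE₁ = E₁ - φ = 5.2804 - 2.06 = 3.2204 eV

For λ₂ = 479.9 nm:
E₂ = hc/λ₂ = 2.5835 eV
KE₂ = E₂ - φ = 2.5835 - 2.06 = 0.5235 eV

Ratio: KE₁/KE₂ = 3.2204/0.5235 = 6.1512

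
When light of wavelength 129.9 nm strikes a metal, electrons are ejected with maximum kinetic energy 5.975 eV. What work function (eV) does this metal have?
3.57 eV

From Einstein's photoelectric equation: KE_max = hf - φ = hc/λ - φ

Rearranging for φ:
φ = hc/λ - KE_max

Calculate photon energy:
E_photon = hc/λ = 9.5446 eV

Therefore:
φ = 9.5446 - 5.975 = 3.57 eV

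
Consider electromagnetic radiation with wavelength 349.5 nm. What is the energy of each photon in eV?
3.5475 eV

Using E = hf = hc/λ:

E = hc/λ = (6.626×10⁻³⁴ J·s)(3×10⁸ m/s) / (349.5×10⁻⁹ m)
E = 3.5475 eV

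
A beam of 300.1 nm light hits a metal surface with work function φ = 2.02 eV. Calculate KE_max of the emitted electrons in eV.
2.1114 eV

Using Einstein's photoelectric equation: KE_max = hf - φ = hc/λ - φ

First, calculate the photon energy:
E_photon = hc/λ = (6.626×10⁻³⁴ J·s)(3×10⁸ m/s) / (300.1×10⁻⁹ m)
E_photon = 4.1314 eV

Then, the maximum kinetic energy:
KE_max = E_photon - φ = 4.1314 eV - 2.02 eV = 2.1114 eV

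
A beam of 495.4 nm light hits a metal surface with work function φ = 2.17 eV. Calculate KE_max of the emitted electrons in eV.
0.3327 eV

Using Einstein's photoelectric equation: KE_max = hf - φ = hc/λ - φ

First, calculate the photon energy:
E_photon = hc/λ = (6.626×10⁻³⁴ J·s)(3×10⁸ m/s) / (495.4×10⁻⁹ m)
E_photon = 2.5027 eV

Then, the maximum kinetic energy:
KE_max = E_photon - φ = 2.5027 eV - 2.17 eV = 0.3327 eV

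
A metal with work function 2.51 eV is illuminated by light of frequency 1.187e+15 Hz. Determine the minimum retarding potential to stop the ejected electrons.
2.3990 V

The stopping potential V_s satisfies: eV_s = KE_max

First, find KE_max using Einstein's equation:
E_photon = hf = (6.626×10⁻³⁴ J·s)(1.187e+15 Hz) = 4.9090 eV
KE_max = E_photon - φ = 4.9090 - 2.51 = 2.3990 eV

Since eV_s = KE_max:
V_s = KE_max/e = 2.3990 V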